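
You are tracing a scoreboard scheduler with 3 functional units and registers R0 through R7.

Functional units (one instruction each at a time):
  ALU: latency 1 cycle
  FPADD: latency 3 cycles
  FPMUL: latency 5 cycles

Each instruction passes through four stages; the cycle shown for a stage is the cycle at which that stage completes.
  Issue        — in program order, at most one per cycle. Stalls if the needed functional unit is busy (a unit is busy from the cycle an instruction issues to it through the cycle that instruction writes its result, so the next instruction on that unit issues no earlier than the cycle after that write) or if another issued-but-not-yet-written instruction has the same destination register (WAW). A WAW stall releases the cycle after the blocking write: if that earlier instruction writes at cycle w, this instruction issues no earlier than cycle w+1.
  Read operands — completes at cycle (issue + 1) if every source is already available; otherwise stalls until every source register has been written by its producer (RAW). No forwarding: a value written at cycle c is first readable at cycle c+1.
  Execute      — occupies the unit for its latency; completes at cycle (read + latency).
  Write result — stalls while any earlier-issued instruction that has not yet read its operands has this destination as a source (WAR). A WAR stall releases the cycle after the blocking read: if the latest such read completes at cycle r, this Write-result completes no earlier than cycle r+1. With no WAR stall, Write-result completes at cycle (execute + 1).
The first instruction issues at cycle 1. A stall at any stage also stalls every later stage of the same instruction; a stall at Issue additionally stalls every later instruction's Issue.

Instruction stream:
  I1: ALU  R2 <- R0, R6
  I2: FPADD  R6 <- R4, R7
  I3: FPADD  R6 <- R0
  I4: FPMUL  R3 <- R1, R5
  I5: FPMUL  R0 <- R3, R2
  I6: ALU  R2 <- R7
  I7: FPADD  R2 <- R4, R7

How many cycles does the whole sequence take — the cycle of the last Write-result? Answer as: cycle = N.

cycle = 27

1) issue 1, read 2, done 3, write 4
2) issue 2, read 3, done 6, write 7
3) issue 8, read 9, done 12, write 13  <struct: FPADD busy until I2 writes@7>
4) issue 9, read 10, done 15, write 16
5) issue 17, read 18, done 23, write 24  <struct: FPMUL busy until I4 writes@16>
6) issue 18, read 19, done 20, write 21
7) issue 22, read 23, done 26, write 27  <WAW R2: wait I6 write@21>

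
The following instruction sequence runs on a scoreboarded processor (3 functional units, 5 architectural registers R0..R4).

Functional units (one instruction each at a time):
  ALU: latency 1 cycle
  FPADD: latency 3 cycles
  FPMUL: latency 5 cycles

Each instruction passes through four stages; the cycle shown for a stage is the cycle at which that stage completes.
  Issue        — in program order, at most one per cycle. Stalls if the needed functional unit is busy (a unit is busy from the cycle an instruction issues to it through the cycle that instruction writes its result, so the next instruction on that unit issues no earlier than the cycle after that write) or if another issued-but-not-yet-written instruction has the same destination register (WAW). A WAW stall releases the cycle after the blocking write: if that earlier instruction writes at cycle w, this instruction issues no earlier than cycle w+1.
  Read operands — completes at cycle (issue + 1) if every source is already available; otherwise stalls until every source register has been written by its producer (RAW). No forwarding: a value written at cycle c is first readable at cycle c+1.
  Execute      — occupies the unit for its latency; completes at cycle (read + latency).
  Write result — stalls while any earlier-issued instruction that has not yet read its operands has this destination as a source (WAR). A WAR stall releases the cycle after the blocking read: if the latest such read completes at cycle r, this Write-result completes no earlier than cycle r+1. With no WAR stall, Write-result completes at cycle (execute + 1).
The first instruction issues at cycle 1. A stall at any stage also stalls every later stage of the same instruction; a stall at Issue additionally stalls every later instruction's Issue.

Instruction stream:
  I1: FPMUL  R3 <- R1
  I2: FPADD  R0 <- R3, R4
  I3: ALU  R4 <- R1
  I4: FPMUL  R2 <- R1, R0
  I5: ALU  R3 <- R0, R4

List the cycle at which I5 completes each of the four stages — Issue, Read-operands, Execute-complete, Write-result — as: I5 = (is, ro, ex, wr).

1) issue 1, read 2, done 7, write 8
2) issue 2, read 9, done 12, write 13  <RAW R3: wait I1 write@8>
3) issue 3, read 4, done 5, write 10  <WAR R4: wait I2 read@9>
4) issue 9, read 14, done 19, write 20  <struct: FPMUL busy until I1 writes@8 / RAW R0: wait I2 write@13>
5) issue 11, read 14, done 15, write 16  <struct: ALU busy until I3 writes@10 / RAW R0: wait I2 write@13>

I5 = (11, 14, 15, 16)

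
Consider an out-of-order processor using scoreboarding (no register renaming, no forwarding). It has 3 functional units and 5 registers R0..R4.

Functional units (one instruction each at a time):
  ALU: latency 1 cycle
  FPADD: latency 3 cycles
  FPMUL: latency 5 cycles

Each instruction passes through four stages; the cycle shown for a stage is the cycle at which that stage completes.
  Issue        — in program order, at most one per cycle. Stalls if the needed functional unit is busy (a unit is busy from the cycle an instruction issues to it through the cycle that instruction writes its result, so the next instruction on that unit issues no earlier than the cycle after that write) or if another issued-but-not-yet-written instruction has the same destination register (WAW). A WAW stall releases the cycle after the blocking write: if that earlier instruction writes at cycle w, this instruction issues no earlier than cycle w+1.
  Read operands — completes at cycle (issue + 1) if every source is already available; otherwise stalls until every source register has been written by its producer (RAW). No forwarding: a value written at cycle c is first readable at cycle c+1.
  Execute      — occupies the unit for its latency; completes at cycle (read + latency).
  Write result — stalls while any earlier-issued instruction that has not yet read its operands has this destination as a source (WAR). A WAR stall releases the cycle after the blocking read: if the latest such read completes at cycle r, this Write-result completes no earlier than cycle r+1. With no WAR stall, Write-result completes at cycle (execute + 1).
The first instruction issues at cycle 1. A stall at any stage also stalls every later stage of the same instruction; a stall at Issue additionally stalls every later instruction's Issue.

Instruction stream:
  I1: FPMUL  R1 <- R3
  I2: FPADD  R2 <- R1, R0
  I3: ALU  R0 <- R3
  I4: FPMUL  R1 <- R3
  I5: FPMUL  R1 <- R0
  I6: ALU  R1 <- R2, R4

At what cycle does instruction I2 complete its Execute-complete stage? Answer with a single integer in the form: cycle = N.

c1: I1 issues→FPMUL
c2: I1 reads | I2 issues→FPADD
c3: I3 issues→ALU
c4: I3 reads
c5: I3 exec-done
c7: I1 exec-done
c8: I1 writes R1
c9: I2 reads | I4 issues→FPMUL
c10: I3 writes R0 | I4 reads
c12: I2 exec-done
c13: I2 writes R2
c15: I4 exec-done
c16: I4 writes R1
c17: I5 issues→FPMUL
c18: I5 reads
c23: I5 exec-done
c24: I5 writes R1
c25: I6 issues→ALU
c26: I6 reads
c27: I6 exec-done
c28: I6 writes R1

cycle = 12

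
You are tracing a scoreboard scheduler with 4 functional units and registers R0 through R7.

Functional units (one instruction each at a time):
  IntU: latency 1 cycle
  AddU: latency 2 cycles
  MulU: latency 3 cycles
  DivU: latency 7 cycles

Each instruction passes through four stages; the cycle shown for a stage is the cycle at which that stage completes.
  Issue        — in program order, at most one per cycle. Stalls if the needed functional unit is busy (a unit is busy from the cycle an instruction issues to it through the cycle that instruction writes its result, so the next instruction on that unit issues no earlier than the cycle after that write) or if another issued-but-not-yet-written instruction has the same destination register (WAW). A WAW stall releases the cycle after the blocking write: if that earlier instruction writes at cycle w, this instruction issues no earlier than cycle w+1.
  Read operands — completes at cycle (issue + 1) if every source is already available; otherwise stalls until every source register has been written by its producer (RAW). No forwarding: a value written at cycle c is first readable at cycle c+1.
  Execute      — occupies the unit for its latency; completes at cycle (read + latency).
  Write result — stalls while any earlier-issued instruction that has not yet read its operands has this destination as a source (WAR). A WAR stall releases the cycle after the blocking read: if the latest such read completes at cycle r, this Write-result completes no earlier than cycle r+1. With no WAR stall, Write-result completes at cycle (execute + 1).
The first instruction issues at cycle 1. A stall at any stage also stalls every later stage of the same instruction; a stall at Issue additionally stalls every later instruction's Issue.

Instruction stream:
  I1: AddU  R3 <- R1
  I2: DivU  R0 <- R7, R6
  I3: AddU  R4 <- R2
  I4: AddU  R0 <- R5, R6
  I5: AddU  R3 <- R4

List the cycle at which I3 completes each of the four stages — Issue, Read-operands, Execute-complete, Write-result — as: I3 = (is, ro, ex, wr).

I1 -> (1, 2, 4, 5)
I2 -> (2, 3, 10, 11)
I3 -> (6, 7, 9, 10)  // struct: AddU busy until I1 writes@5
I4 -> (12, 13, 15, 16)  // WAW R0: wait I2 write@11
I5 -> (17, 18, 20, 21)  // struct: AddU busy until I4 writes@16

I3 = (6, 7, 9, 10)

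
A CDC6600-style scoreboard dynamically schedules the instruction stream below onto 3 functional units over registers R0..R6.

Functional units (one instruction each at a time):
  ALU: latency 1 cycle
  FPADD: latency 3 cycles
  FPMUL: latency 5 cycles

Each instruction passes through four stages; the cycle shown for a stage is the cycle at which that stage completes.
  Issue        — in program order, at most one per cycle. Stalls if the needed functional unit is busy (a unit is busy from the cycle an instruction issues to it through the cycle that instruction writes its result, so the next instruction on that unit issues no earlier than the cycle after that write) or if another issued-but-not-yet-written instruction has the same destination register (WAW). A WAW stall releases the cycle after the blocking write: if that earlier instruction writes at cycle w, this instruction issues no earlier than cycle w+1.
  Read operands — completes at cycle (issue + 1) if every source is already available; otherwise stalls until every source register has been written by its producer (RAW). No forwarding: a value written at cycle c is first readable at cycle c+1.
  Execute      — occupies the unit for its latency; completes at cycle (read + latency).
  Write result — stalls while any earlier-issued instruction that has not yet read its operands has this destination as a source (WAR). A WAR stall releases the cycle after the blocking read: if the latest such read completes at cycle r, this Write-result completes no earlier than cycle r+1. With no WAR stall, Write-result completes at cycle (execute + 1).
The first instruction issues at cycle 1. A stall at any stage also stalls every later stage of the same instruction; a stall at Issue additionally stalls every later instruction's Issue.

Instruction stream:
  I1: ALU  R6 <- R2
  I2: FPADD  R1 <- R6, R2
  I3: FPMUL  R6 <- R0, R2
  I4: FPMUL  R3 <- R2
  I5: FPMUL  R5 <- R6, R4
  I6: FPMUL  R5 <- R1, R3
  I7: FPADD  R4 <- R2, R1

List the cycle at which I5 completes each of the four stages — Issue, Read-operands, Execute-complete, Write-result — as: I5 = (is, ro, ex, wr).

cycle 1: I1→ALU
cycle 2: I1 RO · I2→FPADD
cycle 3: I1 EX
cycle 4: I1 WR R6
cycle 5: I2 RO · I3→FPMUL
cycle 6: I3 RO
cycle 8: I2 EX
cycle 9: I2 WR R1
cycle 11: I3 EX
cycle 12: I3 WR R6
cycle 13: I4→FPMUL
cycle 14: I4 RO
cycle 19: I4 EX
cycle 20: I4 WR R3
cycle 21: I5→FPMUL
cycle 22: I5 RO
cycle 27: I5 EX
cycle 28: I5 WR R5
cycle 29: I6→FPMUL
cycle 30: I6 RO · I7→FPADD
cycle 31: I7 RO
cycle 34: I7 EX
cycle 35: I6 EX · I7 WR R4
cycle 36: I6 WR R5

I5 = (21, 22, 27, 28)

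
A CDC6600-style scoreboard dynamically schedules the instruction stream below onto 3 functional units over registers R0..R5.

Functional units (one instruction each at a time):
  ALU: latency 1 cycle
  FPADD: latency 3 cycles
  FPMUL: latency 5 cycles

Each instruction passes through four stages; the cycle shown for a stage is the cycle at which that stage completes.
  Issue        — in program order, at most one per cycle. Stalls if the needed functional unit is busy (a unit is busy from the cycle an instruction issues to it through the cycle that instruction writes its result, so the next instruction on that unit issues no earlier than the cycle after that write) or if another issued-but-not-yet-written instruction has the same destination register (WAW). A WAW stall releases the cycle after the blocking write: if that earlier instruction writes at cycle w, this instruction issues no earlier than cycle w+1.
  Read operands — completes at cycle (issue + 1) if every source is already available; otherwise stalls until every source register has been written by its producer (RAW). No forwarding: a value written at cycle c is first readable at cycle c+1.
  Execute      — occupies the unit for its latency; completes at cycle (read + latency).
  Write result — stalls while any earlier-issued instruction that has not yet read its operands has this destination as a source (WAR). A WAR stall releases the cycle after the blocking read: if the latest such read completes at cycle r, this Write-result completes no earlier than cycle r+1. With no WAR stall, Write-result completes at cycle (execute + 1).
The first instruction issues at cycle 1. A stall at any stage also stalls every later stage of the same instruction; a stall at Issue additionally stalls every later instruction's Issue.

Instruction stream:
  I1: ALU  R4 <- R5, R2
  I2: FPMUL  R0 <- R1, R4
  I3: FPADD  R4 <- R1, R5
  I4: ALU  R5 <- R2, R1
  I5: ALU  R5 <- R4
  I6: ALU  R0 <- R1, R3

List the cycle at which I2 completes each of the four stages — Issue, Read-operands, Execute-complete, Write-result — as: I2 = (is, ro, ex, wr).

t=1  I1→ALU
t=2  I1 RO | I2→FPMUL
t=3  I1 EX
t=4  I1 WR R4
t=5  I2 RO | I3→FPADD
t=6  I3 RO | I4→ALU
t=7  I4 RO
t=8  I4 EX
t=9  I3 EX | I4 WR R5
t=10  I2 EX | I3 WR R4 | I5→ALU
t=11  I2 WR R0 | I5 RO
t=12  I5 EX
t=13  I5 WR R5
t=14  I6→ALU
t=15  I6 RO
t=16  I6 EX
t=17  I6 WR R0

I2 = (2, 5, 10, 11)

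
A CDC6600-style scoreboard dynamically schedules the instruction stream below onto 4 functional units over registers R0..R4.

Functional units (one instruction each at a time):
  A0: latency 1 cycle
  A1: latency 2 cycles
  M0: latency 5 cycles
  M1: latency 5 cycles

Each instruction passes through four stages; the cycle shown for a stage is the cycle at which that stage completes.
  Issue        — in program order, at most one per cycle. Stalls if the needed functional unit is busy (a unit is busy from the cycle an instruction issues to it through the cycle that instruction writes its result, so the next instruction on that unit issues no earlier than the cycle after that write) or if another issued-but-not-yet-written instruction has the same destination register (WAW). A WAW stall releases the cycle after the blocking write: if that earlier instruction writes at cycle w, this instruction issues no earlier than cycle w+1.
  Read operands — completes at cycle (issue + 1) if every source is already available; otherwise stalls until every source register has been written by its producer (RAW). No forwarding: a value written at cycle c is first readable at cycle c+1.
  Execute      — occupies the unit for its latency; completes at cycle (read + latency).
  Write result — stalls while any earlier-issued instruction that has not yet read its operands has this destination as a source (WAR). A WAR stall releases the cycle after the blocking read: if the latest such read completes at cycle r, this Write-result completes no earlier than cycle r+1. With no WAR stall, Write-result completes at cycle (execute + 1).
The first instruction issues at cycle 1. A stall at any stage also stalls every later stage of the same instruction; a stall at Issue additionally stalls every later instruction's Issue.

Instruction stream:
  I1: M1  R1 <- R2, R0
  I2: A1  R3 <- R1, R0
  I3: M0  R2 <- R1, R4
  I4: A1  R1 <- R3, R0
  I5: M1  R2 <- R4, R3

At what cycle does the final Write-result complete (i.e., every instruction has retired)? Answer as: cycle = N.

  I1 | 1 | 2 | 7 | 8
  I2 | 2 | 9 | 11 | 12   RAW R1: wait I1 write@8
  I3 | 3 | 9 | 14 | 15   RAW R1: wait I1 write@8
  I4 | 13 | 14 | 16 | 17   struct: A1 busy until I2 writes@12
  I5 | 16 | 17 | 22 | 23   WAW R2: wait I3 write@15

cycle = 23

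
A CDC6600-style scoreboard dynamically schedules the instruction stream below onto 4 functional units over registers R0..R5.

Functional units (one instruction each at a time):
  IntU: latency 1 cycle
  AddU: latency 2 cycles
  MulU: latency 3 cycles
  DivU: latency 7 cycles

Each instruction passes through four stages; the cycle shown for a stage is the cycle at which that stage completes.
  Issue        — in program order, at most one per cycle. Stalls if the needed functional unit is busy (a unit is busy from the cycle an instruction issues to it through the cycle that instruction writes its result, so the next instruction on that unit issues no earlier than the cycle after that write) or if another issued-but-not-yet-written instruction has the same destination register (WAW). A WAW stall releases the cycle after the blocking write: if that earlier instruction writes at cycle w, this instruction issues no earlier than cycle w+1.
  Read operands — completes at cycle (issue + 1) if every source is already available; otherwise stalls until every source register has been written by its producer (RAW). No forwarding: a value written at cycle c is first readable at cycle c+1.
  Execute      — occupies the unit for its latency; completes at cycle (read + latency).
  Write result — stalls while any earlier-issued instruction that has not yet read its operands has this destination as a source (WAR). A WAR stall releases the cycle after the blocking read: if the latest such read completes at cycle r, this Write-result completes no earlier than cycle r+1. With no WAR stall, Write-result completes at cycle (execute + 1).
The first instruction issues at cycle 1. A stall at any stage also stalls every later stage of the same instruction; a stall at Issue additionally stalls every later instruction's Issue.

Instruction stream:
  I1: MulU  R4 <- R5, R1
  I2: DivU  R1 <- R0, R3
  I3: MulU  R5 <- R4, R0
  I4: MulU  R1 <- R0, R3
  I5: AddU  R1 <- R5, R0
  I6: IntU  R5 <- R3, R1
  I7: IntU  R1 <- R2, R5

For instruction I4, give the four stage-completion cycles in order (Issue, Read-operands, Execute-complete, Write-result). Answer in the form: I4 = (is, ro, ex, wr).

I4 = (13, 14, 17, 18)

I1  is:1  ro:2  ex:5  wr:6
I2  is:2  ro:3  ex:10  wr:11
I3  is:7  ro:8  ex:11  wr:12  — struct: MulU busy until I1 writes@6
I4  is:13  ro:14  ex:17  wr:18  — struct: MulU busy until I3 writes@12
I5  is:19  ro:20  ex:22  wr:23  — WAW R1: wait I4 write@18
I6  is:20  ro:24  ex:25  wr:26  — RAW R1: wait I5 write@23
I7  is:27  ro:28  ex:29  wr:30  — struct: IntU busy until I6 writes@26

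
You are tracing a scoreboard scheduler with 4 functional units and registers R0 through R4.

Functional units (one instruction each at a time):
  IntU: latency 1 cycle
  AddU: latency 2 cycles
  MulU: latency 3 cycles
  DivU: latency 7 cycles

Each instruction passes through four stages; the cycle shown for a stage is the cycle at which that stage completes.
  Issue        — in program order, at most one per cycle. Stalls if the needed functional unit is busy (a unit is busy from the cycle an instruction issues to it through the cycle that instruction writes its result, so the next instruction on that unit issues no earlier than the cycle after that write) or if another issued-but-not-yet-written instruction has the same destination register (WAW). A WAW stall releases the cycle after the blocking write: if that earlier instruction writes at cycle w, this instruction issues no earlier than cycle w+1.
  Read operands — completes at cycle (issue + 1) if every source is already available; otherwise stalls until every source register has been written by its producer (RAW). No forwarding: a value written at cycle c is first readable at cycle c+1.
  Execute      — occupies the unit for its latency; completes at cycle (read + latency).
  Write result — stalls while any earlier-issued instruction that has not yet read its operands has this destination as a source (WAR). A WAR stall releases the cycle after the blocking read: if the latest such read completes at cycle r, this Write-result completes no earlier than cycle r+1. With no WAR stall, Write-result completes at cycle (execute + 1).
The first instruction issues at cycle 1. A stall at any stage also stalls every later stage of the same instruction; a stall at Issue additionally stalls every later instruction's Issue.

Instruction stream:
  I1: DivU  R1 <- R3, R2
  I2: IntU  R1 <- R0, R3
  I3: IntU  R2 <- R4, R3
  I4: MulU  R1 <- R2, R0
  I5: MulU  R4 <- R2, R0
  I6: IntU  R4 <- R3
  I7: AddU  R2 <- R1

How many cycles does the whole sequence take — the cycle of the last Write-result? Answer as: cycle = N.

1) issue 1, read 2, done 9, write 10
2) issue 11, read 12, done 13, write 14  <WAW R1: wait I1 write@10>
3) issue 15, read 16, done 17, write 18  <struct: IntU busy until I2 writes@14>
4) issue 16, read 19, done 22, write 23  <RAW R2: wait I3 write@18>
5) issue 24, read 25, done 28, write 29  <struct: MulU busy until I4 writes@23>
6) issue 30, read 31, done 32, write 33  <WAW R4: wait I5 write@29>
7) issue 31, read 32, done 34, write 35

cycle = 35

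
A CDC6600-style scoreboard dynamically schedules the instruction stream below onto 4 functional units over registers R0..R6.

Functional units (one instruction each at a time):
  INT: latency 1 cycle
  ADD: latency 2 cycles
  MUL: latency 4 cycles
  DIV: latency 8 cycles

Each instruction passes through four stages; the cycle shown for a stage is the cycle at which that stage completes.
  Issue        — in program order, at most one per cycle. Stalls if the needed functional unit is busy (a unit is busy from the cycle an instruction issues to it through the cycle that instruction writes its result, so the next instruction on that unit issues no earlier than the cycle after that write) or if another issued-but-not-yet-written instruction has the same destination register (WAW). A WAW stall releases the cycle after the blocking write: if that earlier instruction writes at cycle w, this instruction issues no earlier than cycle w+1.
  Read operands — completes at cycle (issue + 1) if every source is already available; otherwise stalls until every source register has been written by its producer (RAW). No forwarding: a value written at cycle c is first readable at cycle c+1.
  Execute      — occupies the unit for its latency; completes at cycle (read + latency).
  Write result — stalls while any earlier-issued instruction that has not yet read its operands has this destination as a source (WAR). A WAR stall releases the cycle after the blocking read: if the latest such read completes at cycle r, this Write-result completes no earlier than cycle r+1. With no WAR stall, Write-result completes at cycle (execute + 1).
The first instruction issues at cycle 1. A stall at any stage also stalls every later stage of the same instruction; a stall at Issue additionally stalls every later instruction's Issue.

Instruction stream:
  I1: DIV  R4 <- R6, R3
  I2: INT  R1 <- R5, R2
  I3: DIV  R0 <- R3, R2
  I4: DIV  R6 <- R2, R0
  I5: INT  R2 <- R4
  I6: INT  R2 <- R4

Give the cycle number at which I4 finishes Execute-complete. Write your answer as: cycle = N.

cycle = 32

I1  is:1  ro:2  ex:10  wr:11
I2  is:2  ro:3  ex:4  wr:5
I3  is:12  ro:13  ex:21  wr:22  — struct: DIV busy until I1 writes@11
I4  is:23  ro:24  ex:32  wr:33  — struct: DIV busy until I3 writes@22
I5  is:24  ro:25  ex:26  wr:27
I6  is:28  ro:29  ex:30  wr:31  — struct: INT busy until I5 writes@27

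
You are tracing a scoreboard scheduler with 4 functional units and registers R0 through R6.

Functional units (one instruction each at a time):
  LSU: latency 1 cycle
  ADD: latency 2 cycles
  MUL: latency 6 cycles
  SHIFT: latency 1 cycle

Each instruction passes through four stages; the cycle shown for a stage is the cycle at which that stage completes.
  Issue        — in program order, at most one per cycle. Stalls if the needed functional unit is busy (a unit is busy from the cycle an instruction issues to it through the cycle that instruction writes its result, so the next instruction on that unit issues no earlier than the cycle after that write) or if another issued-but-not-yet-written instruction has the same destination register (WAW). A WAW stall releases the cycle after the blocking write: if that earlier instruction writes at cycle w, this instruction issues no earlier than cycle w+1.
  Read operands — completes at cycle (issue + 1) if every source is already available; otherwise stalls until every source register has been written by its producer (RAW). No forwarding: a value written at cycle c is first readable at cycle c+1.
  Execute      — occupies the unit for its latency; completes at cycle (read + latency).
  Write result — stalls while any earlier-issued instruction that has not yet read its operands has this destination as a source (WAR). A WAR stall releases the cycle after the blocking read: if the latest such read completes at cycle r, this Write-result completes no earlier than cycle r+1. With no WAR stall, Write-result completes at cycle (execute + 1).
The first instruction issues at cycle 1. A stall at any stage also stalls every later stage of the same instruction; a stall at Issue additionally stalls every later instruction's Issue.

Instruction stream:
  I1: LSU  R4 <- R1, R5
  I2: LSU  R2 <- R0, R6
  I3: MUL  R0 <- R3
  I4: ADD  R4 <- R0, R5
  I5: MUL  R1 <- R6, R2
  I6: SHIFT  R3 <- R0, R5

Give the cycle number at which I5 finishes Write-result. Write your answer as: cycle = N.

[1] I1→LSU
[2] I1 RO
[3] I1 EX
[4] I1 WR R4
[5] I2→LSU
[6] I2 RO; I3→MUL
[7] I2 EX; I3 RO; I4→ADD
[8] I2 WR R2
[13] I3 EX
[14] I3 WR R0
[15] I4 RO; I5→MUL
[16] I5 RO; I6→SHIFT
[17] I4 EX; I6 RO
[18] I4 WR R4; I6 EX
[19] I6 WR R3
[22] I5 EX
[23] I5 WR R1

cycle = 23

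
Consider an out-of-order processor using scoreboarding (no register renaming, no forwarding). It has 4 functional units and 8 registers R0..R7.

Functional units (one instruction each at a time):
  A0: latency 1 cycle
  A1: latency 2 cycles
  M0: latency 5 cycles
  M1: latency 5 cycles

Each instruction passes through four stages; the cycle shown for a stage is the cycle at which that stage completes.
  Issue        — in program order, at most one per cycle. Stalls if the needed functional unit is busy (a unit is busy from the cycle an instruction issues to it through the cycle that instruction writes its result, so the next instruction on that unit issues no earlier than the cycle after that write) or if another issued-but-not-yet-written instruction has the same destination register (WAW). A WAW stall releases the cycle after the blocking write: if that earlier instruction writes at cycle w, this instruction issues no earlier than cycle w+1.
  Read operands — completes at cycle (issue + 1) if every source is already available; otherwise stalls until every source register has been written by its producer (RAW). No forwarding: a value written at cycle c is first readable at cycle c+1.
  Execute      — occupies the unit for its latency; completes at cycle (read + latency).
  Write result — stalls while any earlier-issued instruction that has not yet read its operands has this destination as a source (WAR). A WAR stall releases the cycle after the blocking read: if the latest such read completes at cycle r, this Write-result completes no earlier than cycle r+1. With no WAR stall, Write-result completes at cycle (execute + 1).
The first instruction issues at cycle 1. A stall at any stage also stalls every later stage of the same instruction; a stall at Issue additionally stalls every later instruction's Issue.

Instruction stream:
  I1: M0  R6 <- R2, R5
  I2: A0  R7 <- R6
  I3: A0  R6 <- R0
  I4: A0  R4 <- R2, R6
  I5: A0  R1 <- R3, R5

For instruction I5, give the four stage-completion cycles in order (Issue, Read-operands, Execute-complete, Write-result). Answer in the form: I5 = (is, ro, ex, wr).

[I1] 1/2/7/8
[I2] 2/9/10/11  (RAW R6: wait I1 write@8)
[I3] 12/13/14/15  (struct: A0 busy until I2 writes@11)
[I4] 16/17/18/19  (struct: A0 busy until I3 writes@15)
[I5] 20/21/22/23  (struct: A0 busy until I4 writes@19)

I5 = (20, 21, 22, 23)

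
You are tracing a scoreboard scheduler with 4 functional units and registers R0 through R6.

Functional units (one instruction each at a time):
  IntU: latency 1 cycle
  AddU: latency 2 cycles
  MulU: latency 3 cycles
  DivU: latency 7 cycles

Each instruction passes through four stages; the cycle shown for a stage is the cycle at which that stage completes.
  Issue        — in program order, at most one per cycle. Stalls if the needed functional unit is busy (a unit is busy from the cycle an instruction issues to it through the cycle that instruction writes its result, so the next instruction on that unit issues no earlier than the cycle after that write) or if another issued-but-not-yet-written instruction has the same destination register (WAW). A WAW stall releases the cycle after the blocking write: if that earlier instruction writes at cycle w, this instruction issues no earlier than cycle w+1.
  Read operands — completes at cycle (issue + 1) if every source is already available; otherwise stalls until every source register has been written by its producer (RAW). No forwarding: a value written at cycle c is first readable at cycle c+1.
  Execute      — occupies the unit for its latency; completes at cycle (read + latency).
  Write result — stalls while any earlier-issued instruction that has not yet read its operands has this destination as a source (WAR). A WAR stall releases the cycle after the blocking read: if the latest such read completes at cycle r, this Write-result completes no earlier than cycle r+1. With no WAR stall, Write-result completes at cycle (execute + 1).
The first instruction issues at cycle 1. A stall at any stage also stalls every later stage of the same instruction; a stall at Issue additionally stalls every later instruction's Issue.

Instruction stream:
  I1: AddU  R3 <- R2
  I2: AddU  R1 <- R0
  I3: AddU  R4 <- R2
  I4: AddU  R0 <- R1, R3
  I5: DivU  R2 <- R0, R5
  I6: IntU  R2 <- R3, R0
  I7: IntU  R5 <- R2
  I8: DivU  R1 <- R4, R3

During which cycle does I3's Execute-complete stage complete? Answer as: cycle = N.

I1  is:1  ro:2  ex:4  wr:5
I2  is:6  ro:7  ex:9  wr:10  — struct: AddU busy until I1 writes@5
I3  is:11  ro:12  ex:14  wr:15  — struct: AddU busy until I2 writes@10
I4  is:16  ro:17  ex:19  wr:20  — struct: AddU busy until I3 writes@15
I5  is:17  ro:21  ex:28  wr:29  — RAW R0: wait I4 write@20
I6  is:30  ro:31  ex:32  wr:33  — WAW R2: wait I5 write@29
I7  is:34  ro:35  ex:36  wr:37  — struct: IntU busy until I6 writes@33
I8  is:35  ro:36  ex:43  wr:44

cycle = 14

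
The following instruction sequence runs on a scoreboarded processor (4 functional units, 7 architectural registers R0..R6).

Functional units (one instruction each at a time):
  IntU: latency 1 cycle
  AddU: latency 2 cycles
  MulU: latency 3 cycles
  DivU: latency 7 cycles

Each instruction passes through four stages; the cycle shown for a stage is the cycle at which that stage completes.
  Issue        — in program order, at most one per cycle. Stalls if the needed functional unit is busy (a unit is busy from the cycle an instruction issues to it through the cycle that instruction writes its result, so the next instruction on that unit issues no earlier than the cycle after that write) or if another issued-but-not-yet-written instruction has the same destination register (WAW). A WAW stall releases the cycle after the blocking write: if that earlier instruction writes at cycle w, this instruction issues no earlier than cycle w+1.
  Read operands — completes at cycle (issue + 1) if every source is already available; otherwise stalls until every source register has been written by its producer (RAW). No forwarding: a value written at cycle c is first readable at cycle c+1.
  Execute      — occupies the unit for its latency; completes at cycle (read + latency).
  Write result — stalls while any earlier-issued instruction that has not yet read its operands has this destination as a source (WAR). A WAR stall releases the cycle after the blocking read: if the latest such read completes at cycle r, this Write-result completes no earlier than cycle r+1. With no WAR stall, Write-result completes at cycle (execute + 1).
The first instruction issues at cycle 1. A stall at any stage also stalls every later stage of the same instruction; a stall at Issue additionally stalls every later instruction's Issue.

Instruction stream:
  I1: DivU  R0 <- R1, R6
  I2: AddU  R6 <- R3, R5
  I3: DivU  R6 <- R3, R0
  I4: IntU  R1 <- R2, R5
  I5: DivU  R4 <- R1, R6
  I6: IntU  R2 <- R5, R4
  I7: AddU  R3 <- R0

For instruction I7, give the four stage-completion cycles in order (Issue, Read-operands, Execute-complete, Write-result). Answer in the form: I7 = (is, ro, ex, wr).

  I1 | 1 | 2 | 9 | 10
  I2 | 2 | 3 | 5 | 6
  I3 | 11 | 12 | 19 | 20   struct: DivU busy until I1 writes@10
  I4 | 12 | 13 | 14 | 15
  I5 | 21 | 22 | 29 | 30   struct: DivU busy until I3 writes@20
  I6 | 22 | 31 | 32 | 33   RAW R4: wait I5 write@30
  I7 | 23 | 24 | 26 | 27

I7 = (23, 24, 26, 27)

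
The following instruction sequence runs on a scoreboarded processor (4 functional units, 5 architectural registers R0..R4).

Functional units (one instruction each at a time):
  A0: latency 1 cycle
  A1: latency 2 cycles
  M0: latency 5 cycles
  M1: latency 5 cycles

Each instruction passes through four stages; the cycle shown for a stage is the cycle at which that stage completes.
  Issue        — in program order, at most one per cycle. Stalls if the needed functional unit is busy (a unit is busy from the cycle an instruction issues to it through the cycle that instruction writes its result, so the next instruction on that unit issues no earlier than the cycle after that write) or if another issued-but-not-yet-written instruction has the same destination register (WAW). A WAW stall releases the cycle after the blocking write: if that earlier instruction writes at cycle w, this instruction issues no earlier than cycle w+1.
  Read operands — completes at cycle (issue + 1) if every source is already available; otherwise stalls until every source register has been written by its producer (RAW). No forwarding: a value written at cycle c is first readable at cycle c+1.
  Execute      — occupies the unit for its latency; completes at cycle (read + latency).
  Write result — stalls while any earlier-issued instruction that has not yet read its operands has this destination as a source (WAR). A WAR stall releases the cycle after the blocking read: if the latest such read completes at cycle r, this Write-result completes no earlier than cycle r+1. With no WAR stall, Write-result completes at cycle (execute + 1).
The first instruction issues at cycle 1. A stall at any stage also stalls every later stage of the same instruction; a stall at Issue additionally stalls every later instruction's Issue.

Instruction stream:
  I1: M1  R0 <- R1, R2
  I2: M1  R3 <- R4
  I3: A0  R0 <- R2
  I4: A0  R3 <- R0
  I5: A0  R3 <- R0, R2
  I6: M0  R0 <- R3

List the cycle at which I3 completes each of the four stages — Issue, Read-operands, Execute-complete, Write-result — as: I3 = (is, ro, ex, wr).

I3 = (10, 11, 12, 13)

  I1 | 1 | 2 | 7 | 8
  I2 | 9 | 10 | 15 | 16   struct: M1 busy until I1 writes@8
  I3 | 10 | 11 | 12 | 13
  I4 | 17 | 18 | 19 | 20   WAW R3: wait I2 write@16
  I5 | 21 | 22 | 23 | 24   struct: A0 busy until I4 writes@20
  I6 | 22 | 25 | 30 | 31   RAW R3: wait I5 write@24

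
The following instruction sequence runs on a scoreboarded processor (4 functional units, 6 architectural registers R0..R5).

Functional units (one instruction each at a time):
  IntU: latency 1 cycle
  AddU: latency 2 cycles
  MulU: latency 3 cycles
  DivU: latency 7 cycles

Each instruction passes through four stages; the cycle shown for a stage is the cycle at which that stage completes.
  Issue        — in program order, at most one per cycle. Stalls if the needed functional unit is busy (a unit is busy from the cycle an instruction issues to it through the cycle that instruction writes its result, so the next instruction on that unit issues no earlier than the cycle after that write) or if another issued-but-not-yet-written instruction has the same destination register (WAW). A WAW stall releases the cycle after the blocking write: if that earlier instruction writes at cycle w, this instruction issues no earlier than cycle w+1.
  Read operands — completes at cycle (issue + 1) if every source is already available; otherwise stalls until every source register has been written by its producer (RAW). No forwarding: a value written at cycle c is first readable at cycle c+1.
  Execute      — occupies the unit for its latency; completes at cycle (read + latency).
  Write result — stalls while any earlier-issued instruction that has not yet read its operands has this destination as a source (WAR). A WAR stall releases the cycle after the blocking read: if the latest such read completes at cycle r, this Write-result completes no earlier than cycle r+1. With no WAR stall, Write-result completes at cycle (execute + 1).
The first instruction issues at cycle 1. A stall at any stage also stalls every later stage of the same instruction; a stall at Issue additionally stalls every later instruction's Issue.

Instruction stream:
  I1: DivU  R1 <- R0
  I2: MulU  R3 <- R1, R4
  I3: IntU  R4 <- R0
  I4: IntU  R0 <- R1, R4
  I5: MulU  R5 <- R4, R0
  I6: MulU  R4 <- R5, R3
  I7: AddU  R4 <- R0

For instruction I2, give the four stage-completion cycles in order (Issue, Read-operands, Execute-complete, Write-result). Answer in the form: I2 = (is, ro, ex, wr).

I2 = (2, 11, 14, 15)

t=1  issue I1 (DivU)
t=2  I1 read-ops, issue I2 (MulU)
t=3  issue I3 (IntU)
t=4  I3 read-ops
t=5  I3 finished on IntU
t=9  I1 finished on DivU
t=10  I1→R1
t=11  I2 read-ops
t=12  I3→R4
t=13  issue I4 (IntU)
t=14  I2 finished on MulU, I4 read-ops
t=15  I2→R3, I4 finished on IntU
t=16  I4→R0, issue I5 (MulU)
t=17  I5 read-ops
t=20  I5 finished on MulU
t=21  I5→R5
t=22  issue I6 (MulU)
t=23  I6 read-ops
t=26  I6 finished on MulU
t=27  I6→R4
t=28  issue I7 (AddU)
t=29  I7 read-ops
t=31  I7 finished on AddU
t=32  I7→R4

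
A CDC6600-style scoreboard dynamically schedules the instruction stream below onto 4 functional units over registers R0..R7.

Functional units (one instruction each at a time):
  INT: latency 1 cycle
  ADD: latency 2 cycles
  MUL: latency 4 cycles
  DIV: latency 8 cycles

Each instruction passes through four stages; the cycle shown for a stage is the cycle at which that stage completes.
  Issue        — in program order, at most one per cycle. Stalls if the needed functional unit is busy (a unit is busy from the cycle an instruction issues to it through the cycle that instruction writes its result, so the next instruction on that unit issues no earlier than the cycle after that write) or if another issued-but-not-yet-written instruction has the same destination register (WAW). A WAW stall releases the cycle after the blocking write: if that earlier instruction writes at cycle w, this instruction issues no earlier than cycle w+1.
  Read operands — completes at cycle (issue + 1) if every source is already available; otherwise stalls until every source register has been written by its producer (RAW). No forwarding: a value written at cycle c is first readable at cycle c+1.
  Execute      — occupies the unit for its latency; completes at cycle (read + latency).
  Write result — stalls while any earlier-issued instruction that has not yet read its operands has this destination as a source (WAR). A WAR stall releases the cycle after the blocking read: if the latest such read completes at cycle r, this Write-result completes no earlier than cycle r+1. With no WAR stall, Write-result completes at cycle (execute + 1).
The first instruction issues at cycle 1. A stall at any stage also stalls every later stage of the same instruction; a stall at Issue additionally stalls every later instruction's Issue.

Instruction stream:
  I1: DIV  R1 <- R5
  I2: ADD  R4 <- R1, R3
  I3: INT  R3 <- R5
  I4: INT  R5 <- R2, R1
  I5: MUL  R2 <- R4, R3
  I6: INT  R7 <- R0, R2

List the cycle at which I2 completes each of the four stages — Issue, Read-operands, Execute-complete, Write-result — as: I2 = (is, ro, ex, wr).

I2 = (2, 12, 14, 15)

cycle 1: I1 issues→DIV
cycle 2: I1 reads, I2 issues→ADD
cycle 3: I3 issues→INT
cycle 4: I3 reads
cycle 5: I3 exec-done
cycle 10: I1 exec-done
cycle 11: I1 writes R1
cycle 12: I2 reads
cycle 13: I3 writes R3
cycle 14: I2 exec-done, I4 issues→INT
cycle 15: I2 writes R4, I4 reads, I5 issues→MUL
cycle 16: I4 exec-done, I5 reads
cycle 17: I4 writes R5
cycle 18: I6 issues→INT
cycle 20: I5 exec-done
cycle 21: I5 writes R2
cycle 22: I6 reads
cycle 23: I6 exec-done
cycle 24: I6 writes R7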